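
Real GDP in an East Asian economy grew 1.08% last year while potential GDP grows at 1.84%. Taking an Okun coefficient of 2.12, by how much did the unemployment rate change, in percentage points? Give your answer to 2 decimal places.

Growth-rate Okun's law: g_Y = g_Y* - β × Δu, so Δu = (g_Y* - g_Y)/β.
Δu = (1.84 - 1.08)/2.12 = 0.76/2.12 = 0.36 percentage points.

0.36 percentage points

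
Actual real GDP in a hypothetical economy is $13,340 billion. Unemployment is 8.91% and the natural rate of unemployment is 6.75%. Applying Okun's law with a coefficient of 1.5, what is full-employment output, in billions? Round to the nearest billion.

Unemployment gap = 8.91 - 6.75 = 2.16 points, so output gap = -1.5 × 2.16 = -3.24%.
Since Y = Y* × (1 + gap/100), Y* = 13340/0.9676 ≈ 13787 billion.

$13,787 billion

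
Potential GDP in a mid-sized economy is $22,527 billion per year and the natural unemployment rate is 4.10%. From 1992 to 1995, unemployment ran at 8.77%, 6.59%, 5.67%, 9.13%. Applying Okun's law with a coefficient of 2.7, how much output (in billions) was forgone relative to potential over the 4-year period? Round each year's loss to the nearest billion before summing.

Year 1992: gap = -2.7 × (8.77 - 4.1) = -12.609%, loss ≈ 22527 × 12.609/100 ≈ 2840.
Year 1993: gap = -2.7 × (6.59 - 4.1) = -6.723%, loss ≈ 22527 × 6.723/100 ≈ 1514.
Year 1994: gap = -2.7 × (5.67 - 4.1) = -4.239%, loss ≈ 22527 × 4.239/100 ≈ 955.
Year 1995: gap = -2.7 × (9.13 - 4.1) = -13.581%, loss ≈ 22527 × 13.581/100 ≈ 3059.
Total lost output = 2840 + 1514 + 955 + 3059 = 8368 billion.

$8,368 billion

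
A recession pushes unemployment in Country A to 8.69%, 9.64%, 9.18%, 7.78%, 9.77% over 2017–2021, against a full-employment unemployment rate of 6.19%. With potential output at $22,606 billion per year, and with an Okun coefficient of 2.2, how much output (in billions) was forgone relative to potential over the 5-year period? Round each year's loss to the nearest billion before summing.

$7,017 billion

Year 2017: gap = -2.2 × (8.69 - 6.19) = -5.5%, loss ≈ 22606 × 5.5/100 ≈ 1243.
Year 2018: gap = -2.2 × (9.64 - 6.19) = -7.59%, loss ≈ 22606 × 7.59/100 ≈ 1716.
Year 2019: gap = -2.2 × (9.18 - 6.19) = -6.578%, loss ≈ 22606 × 6.578/100 ≈ 1487.
Year 2020: gap = -2.2 × (7.78 - 6.19) = -3.498%, loss ≈ 22606 × 3.498/100 ≈ 791.
Year 2021: gap = -2.2 × (9.77 - 6.19) = -7.876%, loss ≈ 22606 × 7.876/100 ≈ 1780.
Total lost output = 1243 + 1716 + 1487 + 791 + 1780 = 7017 billion.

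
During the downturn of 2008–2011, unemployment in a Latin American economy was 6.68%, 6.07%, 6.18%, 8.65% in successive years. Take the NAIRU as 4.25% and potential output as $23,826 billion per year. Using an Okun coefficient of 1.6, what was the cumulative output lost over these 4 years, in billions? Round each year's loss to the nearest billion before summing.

Year 2008: gap = -1.6 × (6.68 - 4.25) = -3.888%, loss ≈ 23826 × 3.888/100 ≈ 926.
Year 2009: gap = -1.6 × (6.07 - 4.25) = -2.912%, loss ≈ 23826 × 2.912/100 ≈ 694.
Year 2010: gap = -1.6 × (6.18 - 4.25) = -3.088%, loss ≈ 23826 × 3.088/100 ≈ 736.
Year 2011: gap = -1.6 × (8.65 - 4.25) = -7.04%, loss ≈ 23826 × 7.04/100 ≈ 1677.
Total lost output = 926 + 694 + 736 + 1677 = 4033 billion.

$4,033 billion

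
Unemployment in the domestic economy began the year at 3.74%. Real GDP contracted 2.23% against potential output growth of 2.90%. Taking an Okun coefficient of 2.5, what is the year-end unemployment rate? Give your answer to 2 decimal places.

5.79%

Growth-rate Okun's law: g_Y = g_Y* - β × Δu, so Δu = (g_Y* - g_Y)/β.
Δu = (2.9 + 2.23)/2.5 = 5.13/2.5 = 2.05 percentage points.
Year-end unemployment = 3.74 + 2.05 = 5.79%.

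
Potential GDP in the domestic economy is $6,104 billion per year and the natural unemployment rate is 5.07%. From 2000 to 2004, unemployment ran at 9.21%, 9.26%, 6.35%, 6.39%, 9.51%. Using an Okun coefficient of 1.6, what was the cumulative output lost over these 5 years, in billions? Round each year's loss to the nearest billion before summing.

Year 2000: gap = -1.6 × (9.21 - 5.07) = -6.624%, loss ≈ 6104 × 6.624/100 ≈ 404.
Year 2001: gap = -1.6 × (9.26 - 5.07) = -6.704%, loss ≈ 6104 × 6.704/100 ≈ 409.
Year 2002: gap = -1.6 × (6.35 - 5.07) = -2.048%, loss ≈ 6104 × 2.048/100 ≈ 125.
Year 2003: gap = -1.6 × (6.39 - 5.07) = -2.112%, loss ≈ 6104 × 2.112/100 ≈ 129.
Year 2004: gap = -1.6 × (9.51 - 5.07) = -7.104%, loss ≈ 6104 × 7.104/100 ≈ 434.
Total lost output = 404 + 409 + 125 + 129 + 434 = 1501 billion.

$1,501 billion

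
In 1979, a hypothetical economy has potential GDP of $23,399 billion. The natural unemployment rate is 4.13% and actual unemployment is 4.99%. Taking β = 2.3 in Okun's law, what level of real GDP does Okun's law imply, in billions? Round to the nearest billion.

$22,936 billion

Unemployment gap = 4.99 - 4.13 = 0.86 points, so the output gap is -2.3 × 0.86 = -1.978%.
Actual GDP = 23399 × (1 - 1.978/100) = 23399 × 0.98022 ≈ 22936 billion.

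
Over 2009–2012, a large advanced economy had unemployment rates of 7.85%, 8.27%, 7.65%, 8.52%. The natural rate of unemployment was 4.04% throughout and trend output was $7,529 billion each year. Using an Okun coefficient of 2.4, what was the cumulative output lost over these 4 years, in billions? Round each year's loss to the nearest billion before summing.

$2,914 billion

Year 2009: gap = -2.4 × (7.85 - 4.04) = -9.144%, loss ≈ 7529 × 9.144/100 ≈ 688.
Year 2010: gap = -2.4 × (8.27 - 4.04) = -10.152%, loss ≈ 7529 × 10.152/100 ≈ 764.
Year 2011: gap = -2.4 × (7.65 - 4.04) = -8.664%, loss ≈ 7529 × 8.664/100 ≈ 652.
Year 2012: gap = -2.4 × (8.52 - 4.04) = -10.752%, loss ≈ 7529 × 10.752/100 ≈ 810.
Total lost output = 688 + 764 + 652 + 810 = 2914 billion.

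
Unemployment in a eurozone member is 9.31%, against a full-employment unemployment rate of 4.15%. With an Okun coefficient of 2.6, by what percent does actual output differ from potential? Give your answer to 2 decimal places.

-13.42%

The unemployment gap is 9.31 - 4.15 = 5.16 percentage points.
Okun's law gives an output gap of -2.6 × 5.16 = -13.416%, i.e. 13.42% below potential.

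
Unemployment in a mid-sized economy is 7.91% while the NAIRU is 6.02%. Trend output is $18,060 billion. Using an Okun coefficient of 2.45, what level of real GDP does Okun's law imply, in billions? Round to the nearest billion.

$17,224 billion

Unemployment gap = 7.91 - 6.02 = 1.89 points, so the output gap is -2.45 × 1.89 = -4.6305%.
Actual GDP = 18060 × (1 - 4.6305/100) = 18060 × 0.953695 ≈ 17224 billion.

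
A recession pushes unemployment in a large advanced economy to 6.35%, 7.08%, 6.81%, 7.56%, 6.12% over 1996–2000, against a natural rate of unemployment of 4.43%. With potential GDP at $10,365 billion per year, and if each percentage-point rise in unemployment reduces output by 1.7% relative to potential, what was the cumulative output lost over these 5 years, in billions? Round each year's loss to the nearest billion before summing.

Year 1996: gap = -1.7 × (6.35 - 4.43) = -3.264%, loss ≈ 10365 × 3.264/100 ≈ 338.
Year 1997: gap = -1.7 × (7.08 - 4.43) = -4.505%, loss ≈ 10365 × 4.505/100 ≈ 467.
Year 1998: gap = -1.7 × (6.81 - 4.43) = -4.046%, loss ≈ 10365 × 4.046/100 ≈ 419.
Year 1999: gap = -1.7 × (7.56 - 4.43) = -5.321%, loss ≈ 10365 × 5.321/100 ≈ 552.
Year 2000: gap = -1.7 × (6.12 - 4.43) = -2.873%, loss ≈ 10365 × 2.873/100 ≈ 298.
Total lost output = 338 + 467 + 419 + 552 + 298 = 2074 billion.

$2,074 billion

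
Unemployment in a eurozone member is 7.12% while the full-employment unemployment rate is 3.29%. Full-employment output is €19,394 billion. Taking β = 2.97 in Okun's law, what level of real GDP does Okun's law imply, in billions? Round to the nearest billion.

Unemployment gap = 7.12 - 3.29 = 3.83 points, so the output gap is -2.97 × 3.83 = -11.3751%.
Actual GDP = 19394 × (1 - 11.3751/100) = 19394 × 0.886249 ≈ 17188 billion.

€17,188 billion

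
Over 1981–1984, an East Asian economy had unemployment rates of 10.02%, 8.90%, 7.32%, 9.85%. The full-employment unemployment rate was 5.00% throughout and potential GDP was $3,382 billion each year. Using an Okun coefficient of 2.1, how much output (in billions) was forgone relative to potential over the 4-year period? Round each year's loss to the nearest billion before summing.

Year 1981: gap = -2.1 × (10.02 - 5) = -10.542%, loss ≈ 3382 × 10.542/100 ≈ 357.
Year 1982: gap = -2.1 × (8.9 - 5) = -8.19%, loss ≈ 3382 × 8.19/100 ≈ 277.
Year 1983: gap = -2.1 × (7.32 - 5) = -4.872%, loss ≈ 3382 × 4.872/100 ≈ 165.
Year 1984: gap = -2.1 × (9.85 - 5) = -10.185%, loss ≈ 3382 × 10.185/100 ≈ 344.
Total lost output = 357 + 277 + 165 + 344 = 1143 billion.

$1,143 billion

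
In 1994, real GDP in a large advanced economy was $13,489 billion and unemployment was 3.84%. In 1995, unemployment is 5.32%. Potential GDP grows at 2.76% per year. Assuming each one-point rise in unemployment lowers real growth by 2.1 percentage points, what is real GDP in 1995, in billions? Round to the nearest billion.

Δu = 5.32 - 3.84 = 1.48 points.
Okun's law (growth form): g_Y = g_Y* - β × Δu = 2.76 - 2.1 × (1.48) = 2.76 - 3.108 = -0.348%.
Real GDP in the next year = 13489 × (1 - 0.348/100) = 13489 × 0.99652 ≈ 13442 billion.

$13,442 billion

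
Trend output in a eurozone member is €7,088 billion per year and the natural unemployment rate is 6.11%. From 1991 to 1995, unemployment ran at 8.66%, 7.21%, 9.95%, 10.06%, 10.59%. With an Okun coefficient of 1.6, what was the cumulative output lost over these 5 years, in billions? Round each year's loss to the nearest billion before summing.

Year 1991: gap = -1.6 × (8.66 - 6.11) = -4.08%, loss ≈ 7088 × 4.08/100 ≈ 289.
Year 1992: gap = -1.6 × (7.21 - 6.11) = -1.76%, loss ≈ 7088 × 1.76/100 ≈ 125.
Year 1993: gap = -1.6 × (9.95 - 6.11) = -6.144%, loss ≈ 7088 × 6.144/100 ≈ 435.
Year 1994: gap = -1.6 × (10.06 - 6.11) = -6.32%, loss ≈ 7088 × 6.32/100 ≈ 448.
Year 1995: gap = -1.6 × (10.59 - 6.11) = -7.168%, loss ≈ 7088 × 7.168/100 ≈ 508.
Total lost output = 289 + 125 + 435 + 448 + 508 = 1805 billion.

€1,805 billion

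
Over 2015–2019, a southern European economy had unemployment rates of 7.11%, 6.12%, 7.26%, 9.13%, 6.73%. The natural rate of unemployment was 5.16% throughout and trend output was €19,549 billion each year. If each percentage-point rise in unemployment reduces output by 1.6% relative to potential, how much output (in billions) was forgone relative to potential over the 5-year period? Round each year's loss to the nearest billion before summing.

€3,300 billion

Year 2015: gap = -1.6 × (7.11 - 5.16) = -3.12%, loss ≈ 19549 × 3.12/100 ≈ 610.
Year 2016: gap = -1.6 × (6.12 - 5.16) = -1.536%, loss ≈ 19549 × 1.536/100 ≈ 300.
Year 2017: gap = -1.6 × (7.26 - 5.16) = -3.36%, loss ≈ 19549 × 3.36/100 ≈ 657.
Year 2018: gap = -1.6 × (9.13 - 5.16) = -6.352%, loss ≈ 19549 × 6.352/100 ≈ 1242.
Year 2019: gap = -1.6 × (6.73 - 5.16) = -2.512%, loss ≈ 19549 × 2.512/100 ≈ 491.
Total lost output = 610 + 300 + 657 + 1242 + 491 = 3300 billion.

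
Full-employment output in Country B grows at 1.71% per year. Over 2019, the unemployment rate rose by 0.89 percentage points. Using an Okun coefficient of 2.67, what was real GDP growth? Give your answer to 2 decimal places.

-0.67%

Growth-rate Okun's law: g_Y = g_Y* - β × Δu.
g_Y = 1.71 - 2.67 × (0.89) = 1.71 - 2.3763 = -0.6663%, i.e. -0.67% to 2 d.p.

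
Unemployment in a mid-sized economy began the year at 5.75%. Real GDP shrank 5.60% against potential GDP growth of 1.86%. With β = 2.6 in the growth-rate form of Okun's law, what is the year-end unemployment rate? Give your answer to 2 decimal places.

8.62%

Growth-rate Okun's law: g_Y = g_Y* - β × Δu, so Δu = (g_Y* - g_Y)/β.
Δu = (1.86 + 5.6)/2.6 = 7.46/2.6 = 2.87 percentage points.
Year-end unemployment = 5.75 + 2.87 = 8.62%.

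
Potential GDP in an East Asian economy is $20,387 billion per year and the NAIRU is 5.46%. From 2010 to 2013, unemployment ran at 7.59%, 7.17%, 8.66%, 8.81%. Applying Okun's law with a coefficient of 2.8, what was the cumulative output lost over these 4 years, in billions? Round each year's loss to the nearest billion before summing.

$5,931 billion

Year 2010: gap = -2.8 × (7.59 - 5.46) = -5.964%, loss ≈ 20387 × 5.964/100 ≈ 1216.
Year 2011: gap = -2.8 × (7.17 - 5.46) = -4.788%, loss ≈ 20387 × 4.788/100 ≈ 976.
Year 2012: gap = -2.8 × (8.66 - 5.46) = -8.96%, loss ≈ 20387 × 8.96/100 ≈ 1827.
Year 2013: gap = -2.8 × (8.81 - 5.46) = -9.38%, loss ≈ 20387 × 9.38/100 ≈ 1912.
Total lost output = 1216 + 976 + 1827 + 1912 = 5931 billion.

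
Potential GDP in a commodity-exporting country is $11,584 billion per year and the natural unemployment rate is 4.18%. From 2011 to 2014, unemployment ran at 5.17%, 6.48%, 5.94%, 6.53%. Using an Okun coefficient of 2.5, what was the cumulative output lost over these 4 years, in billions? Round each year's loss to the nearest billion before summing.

Year 2011: gap = -2.5 × (5.17 - 4.18) = -2.475%, loss ≈ 11584 × 2.475/100 ≈ 287.
Year 2012: gap = -2.5 × (6.48 - 4.18) = -5.75%, loss ≈ 11584 × 5.75/100 ≈ 666.
Year 2013: gap = -2.5 × (5.94 - 4.18) = -4.4%, loss ≈ 11584 × 4.4/100 ≈ 510.
Year 2014: gap = -2.5 × (6.53 - 4.18) = -5.875%, loss ≈ 11584 × 5.875/100 ≈ 681.
Total lost output = 287 + 666 + 510 + 681 = 2144 billion.

$2,144 billion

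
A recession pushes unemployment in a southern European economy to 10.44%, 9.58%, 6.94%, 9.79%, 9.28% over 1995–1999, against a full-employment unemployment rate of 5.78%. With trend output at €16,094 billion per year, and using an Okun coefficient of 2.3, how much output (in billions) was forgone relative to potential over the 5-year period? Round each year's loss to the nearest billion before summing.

Year 1995: gap = -2.3 × (10.44 - 5.78) = -10.718%, loss ≈ 16094 × 10.718/100 ≈ 1725.
Year 1996: gap = -2.3 × (9.58 - 5.78) = -8.74%, loss ≈ 16094 × 8.74/100 ≈ 1407.
Year 1997: gap = -2.3 × (6.94 - 5.78) = -2.668%, loss ≈ 16094 × 2.668/100 ≈ 429.
Year 1998: gap = -2.3 × (9.79 - 5.78) = -9.223%, loss ≈ 16094 × 9.223/100 ≈ 1484.
Year 1999: gap = -2.3 × (9.28 - 5.78) = -8.05%, loss ≈ 16094 × 8.05/100 ≈ 1296.
Total lost output = 1725 + 1407 + 429 + 1484 + 1296 = 6341 billion.

€6,341 billion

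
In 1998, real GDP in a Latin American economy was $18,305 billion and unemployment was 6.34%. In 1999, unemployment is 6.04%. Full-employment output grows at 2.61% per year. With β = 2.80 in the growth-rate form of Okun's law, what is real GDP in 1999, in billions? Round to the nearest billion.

$18,937 billion

Δu = 6.04 - 6.34 = -0.3 points.
Okun's law (growth form): g_Y = g_Y* - β × Δu = 2.61 - 2.80 × (-0.30) = 2.61 + 0.84 = 3.45%.
Real GDP in the next year = 18305 × (1 + 3.45/100) = 18305 × 1.0345 ≈ 18937 billion.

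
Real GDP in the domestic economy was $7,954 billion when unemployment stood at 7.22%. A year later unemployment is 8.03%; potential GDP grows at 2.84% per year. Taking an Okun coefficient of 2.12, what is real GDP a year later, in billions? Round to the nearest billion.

$8,043 billion

Δu = 8.03 - 7.22 = 0.81 points.
Okun's law (growth form): g_Y = g_Y* - β × Δu = 2.84 - 2.12 × (0.81) = 2.84 - 1.7172 = 1.1228%.
Real GDP in the next year = 7954 × (1 + 1.1228/100) = 7954 × 1.011228 ≈ 8043 billion.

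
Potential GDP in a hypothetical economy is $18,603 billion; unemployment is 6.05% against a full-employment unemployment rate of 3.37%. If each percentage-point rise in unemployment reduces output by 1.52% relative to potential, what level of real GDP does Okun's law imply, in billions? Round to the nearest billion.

Unemployment gap = 6.05 - 3.37 = 2.68 points, so the output gap is -1.52 × 2.68 = -4.0736%.
Actual GDP = 18603 × (1 - 4.0736/100) = 18603 × 0.959264 ≈ 17845 billion.

$17,845 billion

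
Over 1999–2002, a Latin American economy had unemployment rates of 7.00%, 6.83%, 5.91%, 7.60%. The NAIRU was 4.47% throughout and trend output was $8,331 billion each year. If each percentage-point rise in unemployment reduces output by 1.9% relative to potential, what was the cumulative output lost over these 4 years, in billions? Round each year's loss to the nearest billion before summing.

Year 1999: gap = -1.9 × (7 - 4.47) = -4.807%, loss ≈ 8331 × 4.807/100 ≈ 400.
Year 2000: gap = -1.9 × (6.83 - 4.47) = -4.484%, loss ≈ 8331 × 4.484/100 ≈ 374.
Year 2001: gap = -1.9 × (5.91 - 4.47) = -2.736%, loss ≈ 8331 × 2.736/100 ≈ 228.
Year 2002: gap = -1.9 × (7.6 - 4.47) = -5.947%, loss ≈ 8331 × 5.947/100 ≈ 495.
Total lost output = 400 + 374 + 228 + 495 = 1497 billion.

$1,497 billion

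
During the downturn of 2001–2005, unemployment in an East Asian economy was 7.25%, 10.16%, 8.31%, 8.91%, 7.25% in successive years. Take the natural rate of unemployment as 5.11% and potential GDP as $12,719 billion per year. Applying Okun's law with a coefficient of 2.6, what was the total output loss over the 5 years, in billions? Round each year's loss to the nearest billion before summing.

Year 2001: gap = -2.6 × (7.25 - 5.11) = -5.564%, loss ≈ 12719 × 5.564/100 ≈ 708.
Year 2002: gap = -2.6 × (10.16 - 5.11) = -13.13%, loss ≈ 12719 × 13.13/100 ≈ 1670.
Year 2003: gap = -2.6 × (8.31 - 5.11) = -8.32%, loss ≈ 12719 × 8.32/100 ≈ 1058.
Year 2004: gap = -2.6 × (8.91 - 5.11) = -9.88%, loss ≈ 12719 × 9.88/100 ≈ 1257.
Year 2005: gap = -2.6 × (7.25 - 5.11) = -5.564%, loss ≈ 12719 × 5.564/100 ≈ 708.
Total lost output = 708 + 1670 + 1058 + 1257 + 708 = 5401 billion.

$5,401 billion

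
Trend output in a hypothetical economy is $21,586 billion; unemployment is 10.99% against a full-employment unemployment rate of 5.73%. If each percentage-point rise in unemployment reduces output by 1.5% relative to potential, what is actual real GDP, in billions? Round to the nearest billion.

Unemployment gap = 10.99 - 5.73 = 5.26 points, so the output gap is -1.5 × 5.26 = -7.89%.
Actual GDP = 21586 × (1 - 7.89/100) = 21586 × 0.9211 ≈ 19883 billion.

$19,883 billion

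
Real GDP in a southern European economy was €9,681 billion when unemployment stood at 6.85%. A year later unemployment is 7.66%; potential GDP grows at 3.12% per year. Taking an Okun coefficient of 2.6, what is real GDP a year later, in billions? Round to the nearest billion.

Δu = 7.66 - 6.85 = 0.81 points.
Okun's law (growth form): g_Y = g_Y* - β × Δu = 3.12 - 2.6 × (0.81) = 3.12 - 2.106 = 1.014%.
Real GDP in the next year = 9681 × (1 + 1.014/100) = 9681 × 1.01014 ≈ 9779 billion.

€9,779 billion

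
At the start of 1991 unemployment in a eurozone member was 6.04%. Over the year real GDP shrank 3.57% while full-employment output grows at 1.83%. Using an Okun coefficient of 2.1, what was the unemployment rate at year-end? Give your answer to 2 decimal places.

Growth-rate Okun's law: g_Y = g_Y* - β × Δu, so Δu = (g_Y* - g_Y)/β.
Δu = (1.83 + 3.57)/2.1 = 5.4/2.1 = 2.57 percentage points.
Year-end unemployment = 6.04 + 2.57 = 8.61%.

8.61%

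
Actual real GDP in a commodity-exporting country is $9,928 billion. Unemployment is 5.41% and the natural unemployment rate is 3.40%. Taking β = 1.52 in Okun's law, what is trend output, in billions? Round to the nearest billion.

Unemployment gap = 5.41 - 3.4 = 2.01 points, so output gap = -1.52 × 2.01 = -3.0552%.
Since Y = Y* × (1 + gap/100), Y* = 9928/0.969448 ≈ 10241 billion.

$10,241 billion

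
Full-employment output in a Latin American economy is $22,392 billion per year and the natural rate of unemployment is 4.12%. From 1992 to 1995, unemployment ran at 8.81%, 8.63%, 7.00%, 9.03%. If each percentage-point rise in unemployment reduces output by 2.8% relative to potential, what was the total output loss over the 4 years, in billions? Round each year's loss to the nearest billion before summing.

$10,653 billion

Year 1992: gap = -2.8 × (8.81 - 4.12) = -13.132%, loss ≈ 22392 × 13.132/100 ≈ 2941.
Year 1993: gap = -2.8 × (8.63 - 4.12) = -12.628%, loss ≈ 22392 × 12.628/100 ≈ 2828.
Year 1994: gap = -2.8 × (7 - 4.12) = -8.064%, loss ≈ 22392 × 8.064/100 ≈ 1806.
Year 1995: gap = -2.8 × (9.03 - 4.12) = -13.748%, loss ≈ 22392 × 13.748/100 ≈ 3078.
Total lost output = 2941 + 2828 + 1806 + 3078 = 10653 billion.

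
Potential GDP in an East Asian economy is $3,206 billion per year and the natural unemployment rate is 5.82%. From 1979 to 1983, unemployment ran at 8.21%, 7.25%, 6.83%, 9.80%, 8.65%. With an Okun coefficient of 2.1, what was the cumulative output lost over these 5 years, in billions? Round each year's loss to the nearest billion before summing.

Year 1979: gap = -2.1 × (8.21 - 5.82) = -5.019%, loss ≈ 3206 × 5.019/100 ≈ 161.
Year 1980: gap = -2.1 × (7.25 - 5.82) = -3.003%, loss ≈ 3206 × 3.003/100 ≈ 96.
Year 1981: gap = -2.1 × (6.83 - 5.82) = -2.121%, loss ≈ 3206 × 2.121/100 ≈ 68.
Year 1982: gap = -2.1 × (9.8 - 5.82) = -8.358%, loss ≈ 3206 × 8.358/100 ≈ 268.
Year 1983: gap = -2.1 × (8.65 - 5.82) = -5.943%, loss ≈ 3206 × 5.943/100 ≈ 191.
Total lost output = 161 + 96 + 68 + 268 + 191 = 784 billion.

$784 billion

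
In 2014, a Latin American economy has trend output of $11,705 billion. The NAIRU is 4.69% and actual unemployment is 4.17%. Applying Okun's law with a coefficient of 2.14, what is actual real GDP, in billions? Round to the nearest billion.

$11,835 billion

Unemployment gap = 4.17 - 4.69 = -0.52 points, so the output gap is -2.14 × (-0.52) = 1.1128%.
Actual GDP = 11705 × (1 + 1.1128/100) = 11705 × 1.011128 ≈ 11835 billion.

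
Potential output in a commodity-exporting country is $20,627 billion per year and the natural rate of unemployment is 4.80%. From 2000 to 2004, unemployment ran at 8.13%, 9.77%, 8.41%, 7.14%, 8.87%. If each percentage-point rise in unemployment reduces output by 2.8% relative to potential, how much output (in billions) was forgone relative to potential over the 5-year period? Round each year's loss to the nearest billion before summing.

$10,580 billion

Year 2000: gap = -2.8 × (8.13 - 4.8) = -9.324%, loss ≈ 20627 × 9.324/100 ≈ 1923.
Year 2001: gap = -2.8 × (9.77 - 4.8) = -13.916%, loss ≈ 20627 × 13.916/100 ≈ 2870.
Year 2002: gap = -2.8 × (8.41 - 4.8) = -10.108%, loss ≈ 20627 × 10.108/100 ≈ 2085.
Year 2003: gap = -2.8 × (7.14 - 4.8) = -6.552%, loss ≈ 20627 × 6.552/100 ≈ 1351.
Year 2004: gap = -2.8 × (8.87 - 4.8) = -11.396%, loss ≈ 20627 × 11.396/100 ≈ 2351.
Total lost output = 1923 + 2870 + 2085 + 1351 + 2351 = 10580 billion.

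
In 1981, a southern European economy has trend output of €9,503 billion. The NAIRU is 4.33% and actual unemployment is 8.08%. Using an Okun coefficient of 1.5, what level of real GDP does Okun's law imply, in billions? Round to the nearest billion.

Unemployment gap = 8.08 - 4.33 = 3.75 points, so the output gap is -1.5 × 3.75 = -5.625%.
Actual GDP = 9503 × (1 - 5.625/100) = 9503 × 0.94375 ≈ 8968 billion.

€8,968 billion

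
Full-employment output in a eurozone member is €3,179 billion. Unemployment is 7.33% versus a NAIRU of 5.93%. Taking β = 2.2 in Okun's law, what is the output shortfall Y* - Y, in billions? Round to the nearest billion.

Output gap = -2.2 × (7.33 - 5.93) = -2.2 × 1.4 = -3.08%.
Actual GDP ≈ 3179 × 0.9692 ≈ 3081 billion, so the shortfall is 3179 - 3081 = 98 billion.

€98 billion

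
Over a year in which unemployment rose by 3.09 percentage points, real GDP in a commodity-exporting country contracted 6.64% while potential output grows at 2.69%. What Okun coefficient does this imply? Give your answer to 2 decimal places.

Growth form: g_Y = g_Y* - β × Δu, so β = (g_Y* - g_Y)/Δu.
β = (2.69 + 6.64)/3.09 = 9.33/3.09 = 3.02.

β ≈ 3.02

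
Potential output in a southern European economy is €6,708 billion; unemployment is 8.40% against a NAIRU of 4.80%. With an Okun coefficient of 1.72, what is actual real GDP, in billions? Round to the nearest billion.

€6,293 billion

Unemployment gap = 8.4 - 4.8 = 3.6 points, so the output gap is -1.72 × 3.6 = -6.192%.
Actual GDP = 6708 × (1 - 6.192/100) = 6708 × 0.93808 ≈ 6293 billion.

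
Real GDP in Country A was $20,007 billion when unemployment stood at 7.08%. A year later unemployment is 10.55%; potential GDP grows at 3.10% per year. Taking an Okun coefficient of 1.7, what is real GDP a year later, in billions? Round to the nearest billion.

$19,447 billion

Δu = 10.55 - 7.08 = 3.47 points.
Okun's law (growth form): g_Y = g_Y* - β × Δu = 3.10 - 1.7 × (3.47) = 3.1 - 5.899 = -2.799%.
Real GDP in the next year = 20007 × (1 - 2.799/100) = 20007 × 0.97201 ≈ 19447 billion.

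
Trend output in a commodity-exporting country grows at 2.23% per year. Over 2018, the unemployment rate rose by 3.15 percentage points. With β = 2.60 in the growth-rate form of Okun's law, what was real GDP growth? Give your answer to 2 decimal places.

Growth-rate Okun's law: g_Y = g_Y* - β × Δu.
g_Y = 2.23 - 2.60 × (3.15) = 2.23 - 8.19 = -5.96%, i.e. -5.96% to 2 d.p.

-5.96%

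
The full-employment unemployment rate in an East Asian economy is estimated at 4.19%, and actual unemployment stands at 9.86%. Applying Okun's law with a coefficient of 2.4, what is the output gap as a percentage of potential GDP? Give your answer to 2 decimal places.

-13.61%

The unemployment gap is 9.86 - 4.19 = 5.67 percentage points.
Okun's law gives an output gap of -2.4 × 5.67 = -13.608%, i.e. 13.61% below potential.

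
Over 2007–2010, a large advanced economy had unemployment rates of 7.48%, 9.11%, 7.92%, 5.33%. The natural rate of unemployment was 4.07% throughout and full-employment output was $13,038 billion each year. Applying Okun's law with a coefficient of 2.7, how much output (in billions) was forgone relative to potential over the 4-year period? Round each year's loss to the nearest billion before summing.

Year 2007: gap = -2.7 × (7.48 - 4.07) = -9.207%, loss ≈ 13038 × 9.207/100 ≈ 1200.
Year 2008: gap = -2.7 × (9.11 - 4.07) = -13.608%, loss ≈ 13038 × 13.608/100 ≈ 1774.
Year 2009: gap = -2.7 × (7.92 - 4.07) = -10.395%, loss ≈ 13038 × 10.395/100 ≈ 1355.
Year 2010: gap = -2.7 × (5.33 - 4.07) = -3.402%, loss ≈ 13038 × 3.402/100 ≈ 444.
Total lost output = 1200 + 1774 + 1355 + 444 = 4773 billion.

$4,773 billion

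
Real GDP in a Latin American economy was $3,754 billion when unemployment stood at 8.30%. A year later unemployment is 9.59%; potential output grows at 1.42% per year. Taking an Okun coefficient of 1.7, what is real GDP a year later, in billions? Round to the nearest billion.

$3,725 billion

Δu = 9.59 - 8.3 = 1.29 points.
Okun's law (growth form): g_Y = g_Y* - β × Δu = 1.42 - 1.7 × (1.29) = 1.42 - 2.193 = -0.773%.
Real GDP in the next year = 3754 × (1 - 0.773/100) = 3754 × 0.99227 ≈ 3725 billion.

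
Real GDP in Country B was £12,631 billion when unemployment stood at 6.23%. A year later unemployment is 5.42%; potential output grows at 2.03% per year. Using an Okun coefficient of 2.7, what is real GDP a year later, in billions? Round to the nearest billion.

£13,164 billion

Δu = 5.42 - 6.23 = -0.81 points.
Okun's law (growth form): g_Y = g_Y* - β × Δu = 2.03 - 2.7 × (-0.81) = 2.03 + 2.187 = 4.217%.
Real GDP in the next year = 12631 × (1 + 4.217/100) = 12631 × 1.04217 ≈ 13164 billion.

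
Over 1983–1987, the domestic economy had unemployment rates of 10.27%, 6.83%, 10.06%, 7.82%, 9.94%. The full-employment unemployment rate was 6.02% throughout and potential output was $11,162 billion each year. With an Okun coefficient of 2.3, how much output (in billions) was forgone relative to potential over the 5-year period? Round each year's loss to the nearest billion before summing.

$3,804 billion

Year 1983: gap = -2.3 × (10.27 - 6.02) = -9.775%, loss ≈ 11162 × 9.775/100 ≈ 1091.
Year 1984: gap = -2.3 × (6.83 - 6.02) = -1.863%, loss ≈ 11162 × 1.863/100 ≈ 208.
Year 1985: gap = -2.3 × (10.06 - 6.02) = -9.292%, loss ≈ 11162 × 9.292/100 ≈ 1037.
Year 1986: gap = -2.3 × (7.82 - 6.02) = -4.14%, loss ≈ 11162 × 4.14/100 ≈ 462.
Year 1987: gap = -2.3 × (9.94 - 6.02) = -9.016%, loss ≈ 11162 × 9.016/100 ≈ 1006.
Total lost output = 1091 + 208 + 1037 + 462 + 1006 = 3804 billion.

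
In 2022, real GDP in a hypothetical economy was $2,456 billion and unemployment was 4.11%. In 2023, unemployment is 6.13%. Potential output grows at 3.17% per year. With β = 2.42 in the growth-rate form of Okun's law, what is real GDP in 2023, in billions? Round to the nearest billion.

$2,414 billion

Δu = 6.13 - 4.11 = 2.02 points.
Okun's law (growth form): g_Y = g_Y* - β × Δu = 3.17 - 2.42 × (2.02) = 3.17 - 4.8884 = -1.7184%.
Real GDP in the next year = 2456 × (1 - 1.7184/100) = 2456 × 0.982816 ≈ 2414 billion.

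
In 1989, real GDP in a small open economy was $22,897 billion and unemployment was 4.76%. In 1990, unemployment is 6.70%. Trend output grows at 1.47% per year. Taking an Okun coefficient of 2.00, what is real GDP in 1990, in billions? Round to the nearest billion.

Δu = 6.7 - 4.76 = 1.94 points.
Okun's law (growth form): g_Y = g_Y* - β × Δu = 1.47 - 2.00 × (1.94) = 1.47 - 3.88 = -2.41%.
Real GDP in the next year = 22897 × (1 - 2.41/100) = 22897 × 0.9759 ≈ 22345 billion.

$22,345 billion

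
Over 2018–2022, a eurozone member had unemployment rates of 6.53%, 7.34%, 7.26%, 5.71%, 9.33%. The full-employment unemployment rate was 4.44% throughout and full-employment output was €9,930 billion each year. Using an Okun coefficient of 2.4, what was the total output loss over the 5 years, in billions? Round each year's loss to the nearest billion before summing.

Year 2018: gap = -2.4 × (6.53 - 4.44) = -5.016%, loss ≈ 9930 × 5.016/100 ≈ 498.
Year 2019: gap = -2.4 × (7.34 - 4.44) = -6.96%, loss ≈ 9930 × 6.96/100 ≈ 691.
Year 2020: gap = -2.4 × (7.26 - 4.44) = -6.768%, loss ≈ 9930 × 6.768/100 ≈ 672.
Year 2021: gap = -2.4 × (5.71 - 4.44) = -3.048%, loss ≈ 9930 × 3.048/100 ≈ 303.
Year 2022: gap = -2.4 × (9.33 - 4.44) = -11.736%, loss ≈ 9930 × 11.736/100 ≈ 1165.
Total lost output = 498 + 691 + 672 + 303 + 1165 = 3329 billion.

€3,329 billion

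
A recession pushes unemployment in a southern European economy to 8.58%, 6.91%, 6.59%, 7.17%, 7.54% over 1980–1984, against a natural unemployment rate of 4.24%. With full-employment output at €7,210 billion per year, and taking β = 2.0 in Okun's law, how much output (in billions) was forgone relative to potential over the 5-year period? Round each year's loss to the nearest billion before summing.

€2,249 billion

Year 1980: gap = -2.0 × (8.58 - 4.24) = -8.68%, loss ≈ 7210 × 8.68/100 ≈ 626.
Year 1981: gap = -2.0 × (6.91 - 4.24) = -5.34%, loss ≈ 7210 × 5.34/100 ≈ 385.
Year 1982: gap = -2.0 × (6.59 - 4.24) = -4.7%, loss ≈ 7210 × 4.7/100 ≈ 339.
Year 1983: gap = -2.0 × (7.17 - 4.24) = -5.86%, loss ≈ 7210 × 5.86/100 ≈ 423.
Year 1984: gap = -2.0 × (7.54 - 4.24) = -6.6%, loss ≈ 7210 × 6.6/100 ≈ 476.
Total lost output = 626 + 385 + 339 + 423 + 476 = 2249 billion.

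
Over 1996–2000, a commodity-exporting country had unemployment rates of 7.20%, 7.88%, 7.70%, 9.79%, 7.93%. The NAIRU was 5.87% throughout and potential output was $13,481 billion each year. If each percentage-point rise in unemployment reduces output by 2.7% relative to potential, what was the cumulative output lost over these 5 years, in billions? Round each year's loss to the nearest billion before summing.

$4,059 billion

Year 1996: gap = -2.7 × (7.2 - 5.87) = -3.591%, loss ≈ 13481 × 3.591/100 ≈ 484.
Year 1997: gap = -2.7 × (7.88 - 5.87) = -5.427%, loss ≈ 13481 × 5.427/100 ≈ 732.
Year 1998: gap = -2.7 × (7.7 - 5.87) = -4.941%, loss ≈ 13481 × 4.941/100 ≈ 666.
Year 1999: gap = -2.7 × (9.79 - 5.87) = -10.584%, loss ≈ 13481 × 10.584/100 ≈ 1427.
Year 2000: gap = -2.7 × (7.93 - 5.87) = -5.562%, loss ≈ 13481 × 5.562/100 ≈ 750.
Total lost output = 484 + 732 + 666 + 1427 + 750 = 4059 billion.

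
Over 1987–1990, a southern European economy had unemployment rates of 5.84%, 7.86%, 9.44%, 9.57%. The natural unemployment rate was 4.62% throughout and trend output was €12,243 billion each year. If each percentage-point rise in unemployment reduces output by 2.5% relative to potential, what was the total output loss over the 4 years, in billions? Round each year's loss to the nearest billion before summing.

€4,355 billion

Year 1987: gap = -2.5 × (5.84 - 4.62) = -3.05%, loss ≈ 12243 × 3.05/100 ≈ 373.
Year 1988: gap = -2.5 × (7.86 - 4.62) = -8.1%, loss ≈ 12243 × 8.1/100 ≈ 992.
Year 1989: gap = -2.5 × (9.44 - 4.62) = -12.05%, loss ≈ 12243 × 12.05/100 ≈ 1475.
Year 1990: gap = -2.5 × (9.57 - 4.62) = -12.375%, loss ≈ 12243 × 12.375/100 ≈ 1515.
Total lost output = 373 + 992 + 1475 + 1515 = 4355 billion.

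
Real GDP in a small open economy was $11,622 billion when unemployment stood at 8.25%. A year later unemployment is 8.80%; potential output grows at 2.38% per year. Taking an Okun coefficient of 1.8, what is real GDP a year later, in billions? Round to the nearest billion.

Δu = 8.8 - 8.25 = 0.55 points.
Okun's law (growth form): g_Y = g_Y* - β × Δu = 2.38 - 1.8 × (0.55) = 2.38 - 0.99 = 1.39%.
Real GDP in the next year = 11622 × (1 + 1.39/100) = 11622 × 1.0139 ≈ 11784 billion.

$11,784 billion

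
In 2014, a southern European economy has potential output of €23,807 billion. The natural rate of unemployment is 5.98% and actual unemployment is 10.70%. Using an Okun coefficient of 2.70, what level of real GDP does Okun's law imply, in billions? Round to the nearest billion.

€20,773 billion

Unemployment gap = 10.7 - 5.98 = 4.72 points, so the output gap is -2.7 × 4.72 = -12.744%.
Actual GDP = 23807 × (1 - 12.744/100) = 23807 × 0.87256 ≈ 20773 billion.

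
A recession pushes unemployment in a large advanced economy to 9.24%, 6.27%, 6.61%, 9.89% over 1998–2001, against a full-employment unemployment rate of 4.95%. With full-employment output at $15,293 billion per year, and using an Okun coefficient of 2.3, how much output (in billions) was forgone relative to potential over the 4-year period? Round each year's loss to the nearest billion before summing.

$4,295 billion

Year 1998: gap = -2.3 × (9.24 - 4.95) = -9.867%, loss ≈ 15293 × 9.867/100 ≈ 1509.
Year 1999: gap = -2.3 × (6.27 - 4.95) = -3.036%, loss ≈ 15293 × 3.036/100 ≈ 464.
Year 2000: gap = -2.3 × (6.61 - 4.95) = -3.818%, loss ≈ 15293 × 3.818/100 ≈ 584.
Year 2001: gap = -2.3 × (9.89 - 4.95) = -11.362%, loss ≈ 15293 × 11.362/100 ≈ 1738.
Total lost output = 1509 + 464 + 584 + 1738 = 4295 billion.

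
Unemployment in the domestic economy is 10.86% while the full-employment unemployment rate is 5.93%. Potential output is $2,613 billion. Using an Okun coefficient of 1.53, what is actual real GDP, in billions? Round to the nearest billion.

$2,416 billion

Unemployment gap = 10.86 - 5.93 = 4.93 points, so the output gap is -1.53 × 4.93 = -7.5429%.
Actual GDP = 2613 × (1 - 7.5429/100) = 2613 × 0.924571 ≈ 2416 billion.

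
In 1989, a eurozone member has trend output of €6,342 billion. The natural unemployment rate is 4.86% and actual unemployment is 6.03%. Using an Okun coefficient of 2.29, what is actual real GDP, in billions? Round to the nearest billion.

€6,172 billion

Unemployment gap = 6.03 - 4.86 = 1.17 points, so the output gap is -2.29 × 1.17 = -2.6793%.
Actual GDP = 6342 × (1 - 2.6793/100) = 6342 × 0.973207 ≈ 6172 billion.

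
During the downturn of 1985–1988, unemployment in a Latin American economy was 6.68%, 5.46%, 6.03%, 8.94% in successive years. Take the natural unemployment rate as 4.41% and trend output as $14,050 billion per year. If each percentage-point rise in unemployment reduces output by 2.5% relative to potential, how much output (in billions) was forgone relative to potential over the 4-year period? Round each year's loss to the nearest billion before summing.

$3,326 billion

Year 1985: gap = -2.5 × (6.68 - 4.41) = -5.675%, loss ≈ 14050 × 5.675/100 ≈ 797.
Year 1986: gap = -2.5 × (5.46 - 4.41) = -2.625%, loss ≈ 14050 × 2.625/100 ≈ 369.
Year 1987: gap = -2.5 × (6.03 - 4.41) = -4.05%, loss ≈ 14050 × 4.05/100 ≈ 569.
Year 1988: gap = -2.5 × (8.94 - 4.41) = -11.325%, loss ≈ 14050 × 11.325/100 ≈ 1591.
Total lost output = 797 + 369 + 569 + 1591 = 3326 billion.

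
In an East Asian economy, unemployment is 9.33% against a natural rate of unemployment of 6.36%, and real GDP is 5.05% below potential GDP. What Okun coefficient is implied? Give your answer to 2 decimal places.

Okun's law: output gap = -β × (u - u*).
-5.05 = -β × (9.33 - 6.36) = -β × 2.97, so β = 5.05/2.97 = 1.70.

β ≈ 1.70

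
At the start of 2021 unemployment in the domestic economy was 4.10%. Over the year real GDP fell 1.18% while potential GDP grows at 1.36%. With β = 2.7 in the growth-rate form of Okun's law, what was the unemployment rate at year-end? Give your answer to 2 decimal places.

Growth-rate Okun's law: g_Y = g_Y* - β × Δu, so Δu = (g_Y* - g_Y)/β.
Δu = (1.36 + 1.18)/2.7 = 2.54/2.7 = 0.94 percentage points.
Year-end unemployment = 4.1 + 0.94 = 5.04%.

5.04%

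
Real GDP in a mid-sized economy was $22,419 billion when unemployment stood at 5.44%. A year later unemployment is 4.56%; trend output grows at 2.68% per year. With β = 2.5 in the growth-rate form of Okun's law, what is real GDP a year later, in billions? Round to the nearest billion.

$23,513 billion

Δu = 4.56 - 5.44 = -0.88 points.
Okun's law (growth form): g_Y = g_Y* - β × Δu = 2.68 - 2.5 × (-0.88) = 2.68 + 2.2 = 4.88%.
Real GDP in the next year = 22419 × (1 + 4.88/100) = 22419 × 1.0488 ≈ 23513 billion.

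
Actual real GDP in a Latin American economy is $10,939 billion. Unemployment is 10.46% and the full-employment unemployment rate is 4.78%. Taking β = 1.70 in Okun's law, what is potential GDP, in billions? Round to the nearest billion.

$12,108 billion

Unemployment gap = 10.46 - 4.78 = 5.68 points, so output gap = -1.7 × 5.68 = -9.656%.
Since Y = Y* × (1 + gap/100), Y* = 10939/0.90344 ≈ 12108 billion.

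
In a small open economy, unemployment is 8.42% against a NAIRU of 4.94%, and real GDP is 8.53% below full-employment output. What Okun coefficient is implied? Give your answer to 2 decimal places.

Okun's law: output gap = -β × (u - u*).
-8.53 = -β × (8.42 - 4.94) = -β × 3.48, so β = 8.53/3.48 = 2.45.

β ≈ 2.45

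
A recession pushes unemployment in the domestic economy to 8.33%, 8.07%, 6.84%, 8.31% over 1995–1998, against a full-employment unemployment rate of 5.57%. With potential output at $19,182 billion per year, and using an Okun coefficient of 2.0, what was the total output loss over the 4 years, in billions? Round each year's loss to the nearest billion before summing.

Year 1995: gap = -2.0 × (8.33 - 5.57) = -5.52%, loss ≈ 19182 × 5.52/100 ≈ 1059.
Year 1996: gap = -2.0 × (8.07 - 5.57) = -5%, loss ≈ 19182 × 5/100 ≈ 959.
Year 1997: gap = -2.0 × (6.84 - 5.57) = -2.54%, loss ≈ 19182 × 2.54/100 ≈ 487.
Year 1998: gap = -2.0 × (8.31 - 5.57) = -5.48%, loss ≈ 19182 × 5.48/100 ≈ 1051.
Total lost output = 1059 + 959 + 487 + 1051 = 3556 billion.

$3,556 billion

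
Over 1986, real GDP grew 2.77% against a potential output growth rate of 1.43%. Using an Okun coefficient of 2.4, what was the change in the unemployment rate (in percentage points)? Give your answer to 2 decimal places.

Growth-rate Okun's law: g_Y = g_Y* - β × Δu, so Δu = (g_Y* - g_Y)/β.
Δu = (1.43 - 2.77)/2.4 = -1.34/2.4 = -0.56 percentage points.

-0.56 percentage points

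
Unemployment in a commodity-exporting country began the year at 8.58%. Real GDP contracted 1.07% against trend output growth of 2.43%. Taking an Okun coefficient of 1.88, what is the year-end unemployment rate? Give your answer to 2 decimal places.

Growth-rate Okun's law: g_Y = g_Y* - β × Δu, so Δu = (g_Y* - g_Y)/β.
Δu = (2.43 + 1.07)/1.88 = 3.5/1.88 = 1.86 percentage points.
Year-end unemployment = 8.58 + 1.86 = 10.44%.

10.44%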